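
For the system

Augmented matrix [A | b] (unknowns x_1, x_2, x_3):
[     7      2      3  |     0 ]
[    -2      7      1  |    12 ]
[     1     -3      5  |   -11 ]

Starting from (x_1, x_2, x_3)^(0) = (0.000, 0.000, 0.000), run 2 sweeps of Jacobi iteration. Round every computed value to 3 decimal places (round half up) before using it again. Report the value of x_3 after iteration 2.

Iteration 1:
  x_1 = (0 - (2)·0.000 - (3)·0.000) / (7) = 0.000
  x_2 = (12 - (-2)·0.000 - (1)·0.000) / (7) = 1.714
  x_3 = (-11 - (1)·0.000 - (-3)·0.000) / (5) = -2.200
Iteration 2:
  x_1 = (0 - (2)·1.714 - (3)·-2.200) / (7) = 0.453
  x_2 = (12 - (-2)·0.000 - (1)·-2.200) / (7) = 2.029
  x_3 = (-11 - (1)·0.000 - (-3)·1.714) / (5) = -1.172

-1.172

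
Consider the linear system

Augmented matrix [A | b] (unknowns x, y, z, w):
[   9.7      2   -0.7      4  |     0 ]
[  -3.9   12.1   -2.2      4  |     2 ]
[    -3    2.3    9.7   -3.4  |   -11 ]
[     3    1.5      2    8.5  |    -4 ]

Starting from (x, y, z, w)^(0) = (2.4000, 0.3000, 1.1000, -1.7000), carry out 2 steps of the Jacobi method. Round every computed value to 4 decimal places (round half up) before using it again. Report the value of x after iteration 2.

0.2448

Iteration 1:
  x = (0 - (2)·0.3000 - (-0.7)·1.1000 - (4)·-1.7000) / (9.7) = 0.7186
  y = (2 - (-3.9)·2.4000 - (-2.2)·1.1000 - (4)·-1.7000) / (12.1) = 1.7008
  z = (-11 - (-3)·2.4000 - (2.3)·0.3000 - (-3.4)·-1.7000) / (9.7) = -1.0588
  w = (-4 - (3)·2.4000 - (1.5)·0.3000 - (2)·1.1000) / (8.5) = -1.6294
Iteration 2:
  x = (0 - (2)·1.7008 - (-0.7)·-1.0588 - (4)·-1.6294) / (9.7) = 0.2448
  y = (2 - (-3.9)·0.7186 - (-2.2)·-1.0588 - (4)·-1.6294) / (12.1) = 0.7430
  z = (-11 - (-3)·0.7186 - (2.3)·1.7008 - (-3.4)·-1.6294) / (9.7) = -1.8862
  w = (-4 - (3)·0.7186 - (1.5)·1.7008 - (2)·-1.0588) / (8.5) = -0.7752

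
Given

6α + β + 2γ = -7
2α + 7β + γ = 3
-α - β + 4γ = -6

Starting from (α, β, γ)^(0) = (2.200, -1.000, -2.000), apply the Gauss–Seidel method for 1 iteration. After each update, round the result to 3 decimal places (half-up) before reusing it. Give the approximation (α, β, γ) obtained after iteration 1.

Iteration 1:
  α = (-7 - (1)·-1.000 - (2)·-2.000) / (6) = -0.333
  β = (3 - (2)·-0.333 - (1)·-2.000) / (7) = 0.809
  γ = (-6 - (-1)·-0.333 - (-1)·0.809) / (4) = -1.381

(-0.333, 0.809, -1.381)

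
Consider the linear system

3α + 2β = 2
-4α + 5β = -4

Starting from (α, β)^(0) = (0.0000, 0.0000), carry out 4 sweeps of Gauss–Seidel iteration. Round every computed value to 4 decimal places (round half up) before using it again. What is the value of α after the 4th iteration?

Iteration 1:
  α = (2 - (2)·0.0000) / (3) = 0.6667
  β = (-4 - (-4)·0.6667) / (5) = -0.2666
Iteration 2:
  α = (2 - (2)·-0.2666) / (3) = 0.8444
  β = (-4 - (-4)·0.8444) / (5) = -0.1245
Iteration 3:
  α = (2 - (2)·-0.1245) / (3) = 0.7497
  β = (-4 - (-4)·0.7497) / (5) = -0.2002
Iteration 4:
  α = (2 - (2)·-0.2002) / (3) = 0.8001
  β = (-4 - (-4)·0.8001) / (5) = -0.1599

0.8001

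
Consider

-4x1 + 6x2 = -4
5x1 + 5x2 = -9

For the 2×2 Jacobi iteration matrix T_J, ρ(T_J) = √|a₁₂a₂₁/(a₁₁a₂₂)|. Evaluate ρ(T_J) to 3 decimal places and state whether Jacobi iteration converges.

a₁₂a₂₁/(a₁₁a₂₂) = (6)·(5) / ((-4)·(5)) = -1.500000
ρ = √|-1.500000| = √1.500000 = 1.225
ρ > 1, so Jacobi diverges

1.225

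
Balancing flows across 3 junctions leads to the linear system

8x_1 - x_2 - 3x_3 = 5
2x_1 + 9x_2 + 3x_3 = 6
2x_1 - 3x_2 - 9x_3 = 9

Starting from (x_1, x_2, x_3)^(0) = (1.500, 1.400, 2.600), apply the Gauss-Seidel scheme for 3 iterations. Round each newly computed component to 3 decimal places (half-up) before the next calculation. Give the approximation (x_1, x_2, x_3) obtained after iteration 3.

(0.283, 0.987, -1.266)

Iteration 1:
  x_1 = (5 - (-1)·1.400 - (-3)·2.600) / (8) = 1.775
  x_2 = (6 - (2)·1.775 - (3)·2.600) / (9) = -0.594
  x_3 = (9 - (2)·1.775 - (-3)·-0.594) / (-9) = -0.408
Iteration 2:
  x_1 = (5 - (-1)·-0.594 - (-3)·-0.408) / (8) = 0.398
  x_2 = (6 - (2)·0.398 - (3)·-0.408) / (9) = 0.714
  x_3 = (9 - (2)·0.398 - (-3)·0.714) / (-9) = -1.150
Iteration 3:
  x_1 = (5 - (-1)·0.714 - (-3)·-1.150) / (8) = 0.283
  x_2 = (6 - (2)·0.283 - (3)·-1.150) / (9) = 0.987
  x_3 = (9 - (2)·0.283 - (-3)·0.987) / (-9) = -1.266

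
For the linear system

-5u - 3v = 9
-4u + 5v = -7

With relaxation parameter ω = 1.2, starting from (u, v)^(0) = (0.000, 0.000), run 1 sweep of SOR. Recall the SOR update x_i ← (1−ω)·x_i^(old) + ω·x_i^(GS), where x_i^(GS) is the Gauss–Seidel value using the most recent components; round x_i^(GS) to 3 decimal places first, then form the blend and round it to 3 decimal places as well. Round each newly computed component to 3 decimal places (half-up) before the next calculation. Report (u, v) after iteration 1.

Iteration 1:
  u: GS value = (9 - (-3)·0.000) / (-5) = -1.800;  u ← (1−ω)·0.000 + ω·-1.800 = -2.160
  v: GS value = (-7 - (-4)·-2.160) / (5) = -3.128;  v ← (1−ω)·0.000 + ω·-3.128 = -3.754

(-2.160, -3.754)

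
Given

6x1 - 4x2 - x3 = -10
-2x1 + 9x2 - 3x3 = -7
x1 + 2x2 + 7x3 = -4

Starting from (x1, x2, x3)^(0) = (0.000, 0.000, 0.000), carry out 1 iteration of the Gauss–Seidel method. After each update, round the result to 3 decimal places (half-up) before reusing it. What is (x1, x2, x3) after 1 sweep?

(-1.667, -1.148, -0.005)

Iteration 1:
  x1 = (-10 - (-4)·0.000 - (-1)·0.000) / (6) = -1.667
  x2 = (-7 - (-2)·-1.667 - (-3)·0.000) / (9) = -1.148
  x3 = (-4 - (1)·-1.667 - (2)·-1.148) / (7) = -0.005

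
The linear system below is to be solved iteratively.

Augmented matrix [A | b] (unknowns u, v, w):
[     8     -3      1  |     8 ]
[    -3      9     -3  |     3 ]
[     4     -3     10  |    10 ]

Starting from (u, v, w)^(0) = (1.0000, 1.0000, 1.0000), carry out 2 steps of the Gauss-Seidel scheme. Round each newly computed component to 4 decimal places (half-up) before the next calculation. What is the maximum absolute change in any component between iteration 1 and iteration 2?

0.0531

Iteration 1:
  u = (8 - (-3)·1.0000 - (1)·1.0000) / (8) = 1.2500
  v = (3 - (-3)·1.2500 - (-3)·1.0000) / (9) = 1.0833
  w = (10 - (4)·1.2500 - (-3)·1.0833) / (10) = 0.8250
Iteration 2:
  u = (8 - (-3)·1.0833 - (1)·0.8250) / (8) = 1.3031
  v = (3 - (-3)·1.3031 - (-3)·0.8250) / (9) = 1.0427
  w = (10 - (4)·1.3031 - (-3)·1.0427) / (10) = 0.7916
Change: (0.0531, -0.0406, -0.0334) → max |·| = 0.0531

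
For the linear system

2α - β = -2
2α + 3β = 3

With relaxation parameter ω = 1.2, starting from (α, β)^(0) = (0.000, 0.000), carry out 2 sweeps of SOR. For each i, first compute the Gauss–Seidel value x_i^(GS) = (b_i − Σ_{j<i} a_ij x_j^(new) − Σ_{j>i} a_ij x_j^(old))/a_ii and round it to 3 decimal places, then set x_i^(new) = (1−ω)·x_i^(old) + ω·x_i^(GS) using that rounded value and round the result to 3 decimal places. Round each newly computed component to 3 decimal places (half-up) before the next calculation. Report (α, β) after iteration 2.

Iteration 1:
  α: GS value = (-2 - (-1)·0.000) / (2) = -1.000;  α ← (1−ω)·0.000 + ω·-1.000 = -1.200
  β: GS value = (3 - (2)·-1.200) / (3) = 1.800;  β ← (1−ω)·0.000 + ω·1.800 = 2.160
Iteration 2:
  α: GS value = (-2 - (-1)·2.160) / (2) = 0.080;  α ← (1−ω)·-1.200 + ω·0.080 = 0.336
  β: GS value = (3 - (2)·0.336) / (3) = 0.776;  β ← (1−ω)·2.160 + ω·0.776 = 0.499

(0.336, 0.499)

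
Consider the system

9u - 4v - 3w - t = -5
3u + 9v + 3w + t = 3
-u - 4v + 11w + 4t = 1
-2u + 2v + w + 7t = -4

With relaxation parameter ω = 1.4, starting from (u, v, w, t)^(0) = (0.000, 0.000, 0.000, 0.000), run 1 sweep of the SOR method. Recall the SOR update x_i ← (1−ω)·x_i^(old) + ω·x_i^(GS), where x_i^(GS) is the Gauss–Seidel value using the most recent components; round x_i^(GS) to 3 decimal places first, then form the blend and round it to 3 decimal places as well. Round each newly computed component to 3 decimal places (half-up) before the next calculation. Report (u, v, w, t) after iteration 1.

(-0.778, 0.830, 0.451, -1.533)

Iteration 1:
  u: GS value = (-5 - (-4)·0.000 - (-3)·0.000 - (-1)·0.000) / (9) = -0.556;  u ← (1−ω)·0.000 + ω·-0.556 = -0.778
  v: GS value = (3 - (3)·-0.778 - (3)·0.000 - (1)·0.000) / (9) = 0.593;  v ← (1−ω)·0.000 + ω·0.593 = 0.830
  w: GS value = (1 - (-1)·-0.778 - (-4)·0.830 - (4)·0.000) / (11) = 0.322;  w ← (1−ω)·0.000 + ω·0.322 = 0.451
  t: GS value = (-4 - (-2)·-0.778 - (2)·0.830 - (1)·0.451) / (7) = -1.095;  t ← (1−ω)·0.000 + ω·-1.095 = -1.533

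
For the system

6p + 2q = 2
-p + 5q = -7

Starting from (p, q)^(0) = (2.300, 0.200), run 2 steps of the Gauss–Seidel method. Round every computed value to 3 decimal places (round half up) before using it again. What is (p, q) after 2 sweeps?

Iteration 1:
  p = (2 - (2)·0.200) / (6) = 0.267
  q = (-7 - (-1)·0.267) / (5) = -1.347
Iteration 2:
  p = (2 - (2)·-1.347) / (6) = 0.782
  q = (-7 - (-1)·0.782) / (5) = -1.244

(0.782, -1.244)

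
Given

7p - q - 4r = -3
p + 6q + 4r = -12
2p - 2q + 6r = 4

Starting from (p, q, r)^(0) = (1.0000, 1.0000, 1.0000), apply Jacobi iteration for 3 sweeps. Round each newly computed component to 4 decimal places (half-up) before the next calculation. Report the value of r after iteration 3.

Iteration 1:
  p = (-3 - (-1)·1.0000 - (-4)·1.0000) / (7) = 0.2857
  q = (-12 - (1)·1.0000 - (4)·1.0000) / (6) = -2.8333
  r = (4 - (2)·1.0000 - (-2)·1.0000) / (6) = 0.6667
Iteration 2:
  p = (-3 - (-1)·-2.8333 - (-4)·0.6667) / (7) = -0.4524
  q = (-12 - (1)·0.2857 - (4)·0.6667) / (6) = -2.4921
  r = (4 - (2)·0.2857 - (-2)·-2.8333) / (6) = -0.3730
Iteration 3:
  p = (-3 - (-1)·-2.4921 - (-4)·-0.3730) / (7) = -0.9977
  q = (-12 - (1)·-0.4524 - (4)·-0.3730) / (6) = -1.6759
  r = (4 - (2)·-0.4524 - (-2)·-2.4921) / (6) = -0.0132

-0.0132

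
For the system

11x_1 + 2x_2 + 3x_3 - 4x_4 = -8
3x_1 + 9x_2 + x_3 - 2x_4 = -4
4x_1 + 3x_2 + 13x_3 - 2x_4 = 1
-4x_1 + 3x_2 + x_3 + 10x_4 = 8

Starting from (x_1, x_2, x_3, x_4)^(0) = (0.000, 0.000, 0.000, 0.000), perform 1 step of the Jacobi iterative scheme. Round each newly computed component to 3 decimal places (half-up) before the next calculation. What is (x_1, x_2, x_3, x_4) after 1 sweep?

(-0.727, -0.444, 0.077, 0.800)

Iteration 1:
  x_1 = (-8 - (2)·0.000 - (3)·0.000 - (-4)·0.000) / (11) = -0.727
  x_2 = (-4 - (3)·0.000 - (1)·0.000 - (-2)·0.000) / (9) = -0.444
  x_3 = (1 - (4)·0.000 - (3)·0.000 - (-2)·0.000) / (13) = 0.077
  x_4 = (8 - (-4)·0.000 - (3)·0.000 - (1)·0.000) / (10) = 0.800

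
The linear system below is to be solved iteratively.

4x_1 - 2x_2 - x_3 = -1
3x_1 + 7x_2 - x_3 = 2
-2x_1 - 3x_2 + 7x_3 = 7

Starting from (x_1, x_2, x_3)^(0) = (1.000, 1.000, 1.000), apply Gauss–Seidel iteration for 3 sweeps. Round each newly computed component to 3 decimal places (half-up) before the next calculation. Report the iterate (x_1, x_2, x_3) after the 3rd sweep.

(0.249, 0.353, 1.222)

Iteration 1:
  x_1 = (-1 - (-2)·1.000 - (-1)·1.000) / (4) = 0.500
  x_2 = (2 - (3)·0.500 - (-1)·1.000) / (7) = 0.214
  x_3 = (7 - (-2)·0.500 - (-3)·0.214) / (7) = 1.235
Iteration 2:
  x_1 = (-1 - (-2)·0.214 - (-1)·1.235) / (4) = 0.166
  x_2 = (2 - (3)·0.166 - (-1)·1.235) / (7) = 0.391
  x_3 = (7 - (-2)·0.166 - (-3)·0.391) / (7) = 1.215
Iteration 3:
  x_1 = (-1 - (-2)·0.391 - (-1)·1.215) / (4) = 0.249
  x_2 = (2 - (3)·0.249 - (-1)·1.215) / (7) = 0.353
  x_3 = (7 - (-2)·0.249 - (-3)·0.353) / (7) = 1.222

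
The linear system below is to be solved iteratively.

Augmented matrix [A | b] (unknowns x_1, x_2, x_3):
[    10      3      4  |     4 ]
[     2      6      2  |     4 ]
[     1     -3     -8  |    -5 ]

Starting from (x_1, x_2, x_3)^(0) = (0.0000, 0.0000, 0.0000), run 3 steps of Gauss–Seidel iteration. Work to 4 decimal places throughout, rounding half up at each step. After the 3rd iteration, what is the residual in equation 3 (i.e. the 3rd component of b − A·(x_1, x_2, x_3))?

Iteration 1:
  x_1 = (4 - (3)·0.0000 - (4)·0.0000) / (10) = 0.4000
  x_2 = (4 - (2)·0.4000 - (2)·0.0000) / (6) = 0.5333
  x_3 = (-5 - (1)·0.4000 - (-3)·0.5333) / (-8) = 0.4750
Iteration 2:
  x_1 = (4 - (3)·0.5333 - (4)·0.4750) / (10) = 0.0500
  x_2 = (4 - (2)·0.0500 - (2)·0.4750) / (6) = 0.4917
  x_3 = (-5 - (1)·0.0500 - (-3)·0.4917) / (-8) = 0.4469
Iteration 3:
  x_1 = (4 - (3)·0.4917 - (4)·0.4469) / (10) = 0.0737
  x_2 = (4 - (2)·0.0737 - (2)·0.4469) / (6) = 0.4931
  x_3 = (-5 - (1)·0.0737 - (-3)·0.4931) / (-8) = 0.4493
Residual b − A·x = (-0.0135, -0.0046, 0.0000)

0.0000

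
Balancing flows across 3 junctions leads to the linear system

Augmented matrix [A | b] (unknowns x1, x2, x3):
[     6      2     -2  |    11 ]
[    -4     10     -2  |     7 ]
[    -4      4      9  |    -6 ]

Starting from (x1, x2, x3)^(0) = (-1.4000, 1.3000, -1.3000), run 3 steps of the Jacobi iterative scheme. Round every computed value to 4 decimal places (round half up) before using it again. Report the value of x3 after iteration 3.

Iteration 1:
  x1 = (11 - (2)·1.3000 - (-2)·-1.3000) / (6) = 0.9667
  x2 = (7 - (-4)·-1.4000 - (-2)·-1.3000) / (10) = -0.1200
  x3 = (-6 - (-4)·-1.4000 - (4)·1.3000) / (9) = -1.8667
Iteration 2:
  x1 = (11 - (2)·-0.1200 - (-2)·-1.8667) / (6) = 1.2511
  x2 = (7 - (-4)·0.9667 - (-2)·-1.8667) / (10) = 0.7133
  x3 = (-6 - (-4)·0.9667 - (4)·-0.1200) / (9) = -0.1837
Iteration 3:
  x1 = (11 - (2)·0.7133 - (-2)·-0.1837) / (6) = 1.5343
  x2 = (7 - (-4)·1.2511 - (-2)·-0.1837) / (10) = 1.1637
  x3 = (-6 - (-4)·1.2511 - (4)·0.7133) / (9) = -0.4276

-0.4276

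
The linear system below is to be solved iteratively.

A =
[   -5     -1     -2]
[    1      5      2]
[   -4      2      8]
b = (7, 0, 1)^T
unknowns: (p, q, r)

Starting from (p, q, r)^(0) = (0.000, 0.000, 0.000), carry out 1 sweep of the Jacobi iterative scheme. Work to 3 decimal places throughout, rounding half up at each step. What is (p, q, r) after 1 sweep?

(-1.400, 0.000, 0.125)

Iteration 1:
  p = (7 - (-1)·0.000 - (-2)·0.000) / (-5) = -1.400
  q = (0 - (1)·0.000 - (2)·0.000) / (5) = 0.000
  r = (1 - (-4)·0.000 - (2)·0.000) / (8) = 0.125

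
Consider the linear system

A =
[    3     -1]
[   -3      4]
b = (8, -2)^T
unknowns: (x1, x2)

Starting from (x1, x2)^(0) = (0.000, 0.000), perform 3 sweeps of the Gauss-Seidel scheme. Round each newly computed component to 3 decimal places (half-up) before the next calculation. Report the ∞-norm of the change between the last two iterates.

0.125

Iteration 1:
  x1 = (8 - (-1)·0.000) / (3) = 2.667
  x2 = (-2 - (-3)·2.667) / (4) = 1.500
Iteration 2:
  x1 = (8 - (-1)·1.500) / (3) = 3.167
  x2 = (-2 - (-3)·3.167) / (4) = 1.875
Iteration 3:
  x1 = (8 - (-1)·1.875) / (3) = 3.292
  x2 = (-2 - (-3)·3.292) / (4) = 1.969
Change: (0.125, 0.094) → max |·| = 0.125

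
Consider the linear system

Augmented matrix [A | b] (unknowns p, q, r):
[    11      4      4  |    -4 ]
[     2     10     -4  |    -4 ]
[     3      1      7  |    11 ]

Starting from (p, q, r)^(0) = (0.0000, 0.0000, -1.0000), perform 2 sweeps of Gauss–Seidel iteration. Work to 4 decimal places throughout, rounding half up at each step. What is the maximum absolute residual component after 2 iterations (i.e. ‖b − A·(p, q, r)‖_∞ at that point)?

Iteration 1:
  p = (-4 - (4)·0.0000 - (4)·-1.0000) / (11) = 0.0000
  q = (-4 - (2)·0.0000 - (-4)·-1.0000) / (10) = -0.8000
  r = (11 - (3)·0.0000 - (1)·-0.8000) / (7) = 1.6857
Iteration 2:
  p = (-4 - (4)·-0.8000 - (4)·1.6857) / (11) = -0.6857
  q = (-4 - (2)·-0.6857 - (-4)·1.6857) / (10) = 0.4114
  r = (11 - (3)·-0.6857 - (1)·0.4114) / (7) = 1.8065
Residual b − A·x = (-5.3289, 0.4834, 0.0002); ∞-norm = 5.3289

5.3289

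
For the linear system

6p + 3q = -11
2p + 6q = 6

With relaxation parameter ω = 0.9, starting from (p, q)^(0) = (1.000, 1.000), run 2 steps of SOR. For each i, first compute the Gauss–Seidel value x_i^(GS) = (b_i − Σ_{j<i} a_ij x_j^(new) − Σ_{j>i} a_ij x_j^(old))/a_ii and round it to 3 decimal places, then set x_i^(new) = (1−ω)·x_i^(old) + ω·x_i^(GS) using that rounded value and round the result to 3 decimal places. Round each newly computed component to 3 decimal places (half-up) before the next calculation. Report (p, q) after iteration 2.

Iteration 1:
  p: GS value = (-11 - (3)·1.000) / (6) = -2.333;  p ← (1−ω)·1.000 + ω·-2.333 = -2.000
  q: GS value = (6 - (2)·-2.000) / (6) = 1.667;  q ← (1−ω)·1.000 + ω·1.667 = 1.600
Iteration 2:
  p: GS value = (-11 - (3)·1.600) / (6) = -2.633;  p ← (1−ω)·-2.000 + ω·-2.633 = -2.570
  q: GS value = (6 - (2)·-2.570) / (6) = 1.857;  q ← (1−ω)·1.600 + ω·1.857 = 1.831

(-2.570, 1.831)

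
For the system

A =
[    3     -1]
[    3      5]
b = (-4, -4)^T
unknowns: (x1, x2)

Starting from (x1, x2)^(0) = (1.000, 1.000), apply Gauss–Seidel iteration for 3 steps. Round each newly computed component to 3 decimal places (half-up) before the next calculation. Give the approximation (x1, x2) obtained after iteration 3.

(-1.320, -0.008)

Iteration 1:
  x1 = (-4 - (-1)·1.000) / (3) = -1.000
  x2 = (-4 - (3)·-1.000) / (5) = -0.200
Iteration 2:
  x1 = (-4 - (-1)·-0.200) / (3) = -1.400
  x2 = (-4 - (3)·-1.400) / (5) = 0.040
Iteration 3:
  x1 = (-4 - (-1)·0.040) / (3) = -1.320
  x2 = (-4 - (3)·-1.320) / (5) = -0.008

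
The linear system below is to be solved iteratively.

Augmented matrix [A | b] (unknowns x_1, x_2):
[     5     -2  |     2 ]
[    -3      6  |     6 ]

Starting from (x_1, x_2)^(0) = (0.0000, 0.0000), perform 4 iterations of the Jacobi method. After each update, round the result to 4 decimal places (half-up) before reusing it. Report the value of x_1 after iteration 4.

Iteration 1:
  x_1 = (2 - (-2)·0.0000) / (5) = 0.4000
  x_2 = (6 - (-3)·0.0000) / (6) = 1.0000
Iteration 2:
  x_1 = (2 - (-2)·1.0000) / (5) = 0.8000
  x_2 = (6 - (-3)·0.4000) / (6) = 1.2000
Iteration 3:
  x_1 = (2 - (-2)·1.2000) / (5) = 0.8800
  x_2 = (6 - (-3)·0.8000) / (6) = 1.4000
Iteration 4:
  x_1 = (2 - (-2)·1.4000) / (5) = 0.9600
  x_2 = (6 - (-3)·0.8800) / (6) = 1.4400

0.9600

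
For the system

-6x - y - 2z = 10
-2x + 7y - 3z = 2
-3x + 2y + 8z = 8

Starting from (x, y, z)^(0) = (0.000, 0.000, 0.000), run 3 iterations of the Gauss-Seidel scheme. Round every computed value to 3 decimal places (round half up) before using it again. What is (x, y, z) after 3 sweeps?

(-1.775, -0.074, 0.353)

Iteration 1:
  x = (10 - (-1)·0.000 - (-2)·0.000) / (-6) = -1.667
  y = (2 - (-2)·-1.667 - (-3)·0.000) / (7) = -0.191
  z = (8 - (-3)·-1.667 - (2)·-0.191) / (8) = 0.423
Iteration 2:
  x = (10 - (-1)·-0.191 - (-2)·0.423) / (-6) = -1.776
  y = (2 - (-2)·-1.776 - (-3)·0.423) / (7) = -0.040
  z = (8 - (-3)·-1.776 - (2)·-0.040) / (8) = 0.344
Iteration 3:
  x = (10 - (-1)·-0.040 - (-2)·0.344) / (-6) = -1.775
  y = (2 - (-2)·-1.775 - (-3)·0.344) / (7) = -0.074
  z = (8 - (-3)·-1.775 - (2)·-0.074) / (8) = 0.353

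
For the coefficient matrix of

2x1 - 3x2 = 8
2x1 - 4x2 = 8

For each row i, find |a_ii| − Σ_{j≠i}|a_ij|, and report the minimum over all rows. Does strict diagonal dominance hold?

row 1: |2| − (3) = -1
row 2: |-4| − (2) = 2
minimum over rows = -1 → not strictly diagonally dominant

-1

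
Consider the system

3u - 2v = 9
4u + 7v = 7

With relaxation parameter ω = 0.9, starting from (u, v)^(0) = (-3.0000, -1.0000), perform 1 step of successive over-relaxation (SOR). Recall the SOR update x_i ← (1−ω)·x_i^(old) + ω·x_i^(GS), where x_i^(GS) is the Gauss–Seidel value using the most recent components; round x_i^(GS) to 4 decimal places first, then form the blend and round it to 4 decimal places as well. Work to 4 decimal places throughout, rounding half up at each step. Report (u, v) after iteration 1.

(1.8000, -0.1257)

Iteration 1:
  u: GS value = (9 - (-2)·-1.0000) / (3) = 2.3333;  u ← (1−ω)·-3.0000 + ω·2.3333 = 1.8000
  v: GS value = (7 - (4)·1.8000) / (7) = -0.0286;  v ← (1−ω)·-1.0000 + ω·-0.0286 = -0.1257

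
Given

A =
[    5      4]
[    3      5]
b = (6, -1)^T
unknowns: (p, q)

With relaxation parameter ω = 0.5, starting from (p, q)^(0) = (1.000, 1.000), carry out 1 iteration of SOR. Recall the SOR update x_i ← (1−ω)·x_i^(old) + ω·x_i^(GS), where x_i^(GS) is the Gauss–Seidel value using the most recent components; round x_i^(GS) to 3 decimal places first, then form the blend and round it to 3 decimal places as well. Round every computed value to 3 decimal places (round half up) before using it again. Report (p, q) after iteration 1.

(0.700, 0.190)

Iteration 1:
  p: GS value = (6 - (4)·1.000) / (5) = 0.400;  p ← (1−ω)·1.000 + ω·0.400 = 0.700
  q: GS value = (-1 - (3)·0.700) / (5) = -0.620;  q ← (1−ω)·1.000 + ω·-0.620 = 0.190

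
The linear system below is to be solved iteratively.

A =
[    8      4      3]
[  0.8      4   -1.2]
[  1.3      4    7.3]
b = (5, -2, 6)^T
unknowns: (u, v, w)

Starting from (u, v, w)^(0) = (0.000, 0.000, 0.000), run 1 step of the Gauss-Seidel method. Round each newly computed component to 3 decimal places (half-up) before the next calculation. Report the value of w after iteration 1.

1.053

Iteration 1:
  u = (5 - (4)·0.000 - (3)·0.000) / (8) = 0.625
  v = (-2 - (0.8)·0.625 - (-1.2)·0.000) / (4) = -0.625
  w = (6 - (1.3)·0.625 - (4)·-0.625) / (7.3) = 1.053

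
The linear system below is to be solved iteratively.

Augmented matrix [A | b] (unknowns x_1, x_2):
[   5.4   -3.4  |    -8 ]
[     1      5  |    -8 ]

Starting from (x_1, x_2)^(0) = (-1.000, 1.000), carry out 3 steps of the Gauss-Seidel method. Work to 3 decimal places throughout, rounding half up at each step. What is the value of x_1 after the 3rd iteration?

-2.189

Iteration 1:
  x_1 = (-8 - (-3.4)·1.000) / (5.4) = -0.852
  x_2 = (-8 - (1)·-0.852) / (5) = -1.430
Iteration 2:
  x_1 = (-8 - (-3.4)·-1.430) / (5.4) = -2.382
  x_2 = (-8 - (1)·-2.382) / (5) = -1.124
Iteration 3:
  x_1 = (-8 - (-3.4)·-1.124) / (5.4) = -2.189
  x_2 = (-8 - (1)·-2.189) / (5) = -1.162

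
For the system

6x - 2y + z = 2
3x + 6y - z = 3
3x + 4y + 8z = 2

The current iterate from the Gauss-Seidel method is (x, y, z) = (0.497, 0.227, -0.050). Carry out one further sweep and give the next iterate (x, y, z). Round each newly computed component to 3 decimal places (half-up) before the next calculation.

One sweep:
  x = (2 - (-2)·0.227 - (1)·-0.050) / (6) = 0.417
  y = (3 - (3)·0.417 - (-1)·-0.050) / (6) = 0.283
  z = (2 - (3)·0.417 - (4)·0.283) / (8) = -0.048

(0.417, 0.283, -0.048)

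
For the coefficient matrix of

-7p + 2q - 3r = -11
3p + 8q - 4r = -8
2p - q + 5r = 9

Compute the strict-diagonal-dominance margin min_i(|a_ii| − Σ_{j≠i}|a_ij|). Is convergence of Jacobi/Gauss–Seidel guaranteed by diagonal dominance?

row 1: |-7| − (2+3) = 2
row 2: |8| − (3+4) = 1
row 3: |5| − (2+1) = 2
minimum over rows = 1 → strictly diagonally dominant (convergence guaranteed)

1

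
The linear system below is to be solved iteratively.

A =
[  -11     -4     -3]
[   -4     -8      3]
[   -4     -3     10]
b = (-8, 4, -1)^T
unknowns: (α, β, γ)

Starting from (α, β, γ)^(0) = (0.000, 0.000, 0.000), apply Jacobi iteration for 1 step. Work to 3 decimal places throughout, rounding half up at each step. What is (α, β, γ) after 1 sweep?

(0.727, -0.500, -0.100)

Iteration 1:
  α = (-8 - (-4)·0.000 - (-3)·0.000) / (-11) = 0.727
  β = (4 - (-4)·0.000 - (3)·0.000) / (-8) = -0.500
  γ = (-1 - (-4)·0.000 - (-3)·0.000) / (10) = -0.100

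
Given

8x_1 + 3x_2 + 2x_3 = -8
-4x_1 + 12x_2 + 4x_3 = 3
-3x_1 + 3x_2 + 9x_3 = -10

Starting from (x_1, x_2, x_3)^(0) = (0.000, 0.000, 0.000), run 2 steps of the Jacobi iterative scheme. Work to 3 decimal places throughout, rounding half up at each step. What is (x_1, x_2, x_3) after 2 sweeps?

Iteration 1:
  x_1 = (-8 - (3)·0.000 - (2)·0.000) / (8) = -1.000
  x_2 = (3 - (-4)·0.000 - (4)·0.000) / (12) = 0.250
  x_3 = (-10 - (-3)·0.000 - (3)·0.000) / (9) = -1.111
Iteration 2:
  x_1 = (-8 - (3)·0.250 - (2)·-1.111) / (8) = -0.816
  x_2 = (3 - (-4)·-1.000 - (4)·-1.111) / (12) = 0.287
  x_3 = (-10 - (-3)·-1.000 - (3)·0.250) / (9) = -1.528

(-0.816, 0.287, -1.528)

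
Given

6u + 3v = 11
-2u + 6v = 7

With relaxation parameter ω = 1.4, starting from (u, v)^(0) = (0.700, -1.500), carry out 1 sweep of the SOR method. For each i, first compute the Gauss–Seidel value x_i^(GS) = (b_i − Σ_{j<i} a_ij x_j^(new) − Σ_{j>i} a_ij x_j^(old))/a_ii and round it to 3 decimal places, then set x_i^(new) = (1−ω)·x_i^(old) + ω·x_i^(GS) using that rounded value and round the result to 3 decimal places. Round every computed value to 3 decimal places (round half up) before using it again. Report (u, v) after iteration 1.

Iteration 1:
  u: GS value = (11 - (3)·-1.500) / (6) = 2.583;  u ← (1−ω)·0.700 + ω·2.583 = 3.336
  v: GS value = (7 - (-2)·3.336) / (6) = 2.279;  v ← (1−ω)·-1.500 + ω·2.279 = 3.791

(3.336, 3.791)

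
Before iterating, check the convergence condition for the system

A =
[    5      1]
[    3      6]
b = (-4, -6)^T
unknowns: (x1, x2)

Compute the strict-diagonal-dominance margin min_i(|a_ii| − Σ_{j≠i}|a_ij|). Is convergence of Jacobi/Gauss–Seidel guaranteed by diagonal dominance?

3

row 1: |5| − (1) = 4
row 2: |6| − (3) = 3
minimum over rows = 3 → strictly diagonally dominant (convergence guaranteed)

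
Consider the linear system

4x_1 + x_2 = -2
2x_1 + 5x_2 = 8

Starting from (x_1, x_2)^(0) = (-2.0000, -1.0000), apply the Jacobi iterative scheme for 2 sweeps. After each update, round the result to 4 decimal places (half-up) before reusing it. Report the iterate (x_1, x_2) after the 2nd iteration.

(-1.1000, 1.7000)

Iteration 1:
  x_1 = (-2 - (1)·-1.0000) / (4) = -0.2500
  x_2 = (8 - (2)·-2.0000) / (5) = 2.4000
Iteration 2:
  x_1 = (-2 - (1)·2.4000) / (4) = -1.1000
  x_2 = (8 - (2)·-0.2500) / (5) = 1.7000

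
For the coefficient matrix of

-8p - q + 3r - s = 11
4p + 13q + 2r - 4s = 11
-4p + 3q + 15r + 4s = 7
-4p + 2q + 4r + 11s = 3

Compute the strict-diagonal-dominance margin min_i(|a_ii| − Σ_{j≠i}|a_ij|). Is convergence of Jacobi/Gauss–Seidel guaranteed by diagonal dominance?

1

row 1: |-8| − (1+3+1) = 3
row 2: |13| − (4+2+4) = 3
row 3: |15| − (4+3+4) = 4
row 4: |11| − (4+2+4) = 1
minimum over rows = 1 → strictly diagonally dominant (convergence guaranteed)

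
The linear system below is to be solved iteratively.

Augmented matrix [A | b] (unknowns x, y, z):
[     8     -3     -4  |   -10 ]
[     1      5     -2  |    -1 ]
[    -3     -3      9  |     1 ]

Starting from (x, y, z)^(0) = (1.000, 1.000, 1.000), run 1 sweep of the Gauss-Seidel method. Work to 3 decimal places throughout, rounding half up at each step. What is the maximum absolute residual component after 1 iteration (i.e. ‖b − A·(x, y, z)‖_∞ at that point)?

5.863

Iteration 1:
  x = (-10 - (-3)·1.000 - (-4)·1.000) / (8) = -0.375
  y = (-1 - (1)·-0.375 - (-2)·1.000) / (5) = 0.275
  z = (1 - (-3)·-0.375 - (-3)·0.275) / (9) = 0.078
Residual b − A·x = (-5.863, -1.844, -0.002); ∞-norm = 5.863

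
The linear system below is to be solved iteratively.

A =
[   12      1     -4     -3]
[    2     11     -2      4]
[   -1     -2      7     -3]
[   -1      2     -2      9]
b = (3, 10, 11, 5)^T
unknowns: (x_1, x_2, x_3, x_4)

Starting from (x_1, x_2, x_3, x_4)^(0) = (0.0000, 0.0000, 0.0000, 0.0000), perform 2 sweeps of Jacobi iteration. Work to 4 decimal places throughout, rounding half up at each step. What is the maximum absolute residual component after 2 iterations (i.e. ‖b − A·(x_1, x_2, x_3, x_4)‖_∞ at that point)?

Iteration 1:
  x_1 = (3 - (1)·0.0000 - (-4)·0.0000 - (-3)·0.0000) / (12) = 0.2500
  x_2 = (10 - (2)·0.0000 - (-2)·0.0000 - (4)·0.0000) / (11) = 0.9091
  x_3 = (11 - (-1)·0.0000 - (-2)·0.0000 - (-3)·0.0000) / (7) = 1.5714
  x_4 = (5 - (-1)·0.0000 - (2)·0.0000 - (-2)·0.0000) / (9) = 0.5556
Iteration 2:
  x_1 = (3 - (1)·0.9091 - (-4)·1.5714 - (-3)·0.5556) / (12) = 0.8369
  x_2 = (10 - (2)·0.2500 - (-2)·1.5714 - (4)·0.5556) / (11) = 0.9473
  x_3 = (11 - (-1)·0.2500 - (-2)·0.9091 - (-3)·0.5556) / (7) = 2.1050
  x_4 = (5 - (-1)·0.2500 - (2)·0.9091 - (-2)·1.5714) / (9) = 0.7305
Residual b − A·x = (2.6214, -0.8061, 1.1880, 1.5778); ∞-norm = 2.6214

2.6214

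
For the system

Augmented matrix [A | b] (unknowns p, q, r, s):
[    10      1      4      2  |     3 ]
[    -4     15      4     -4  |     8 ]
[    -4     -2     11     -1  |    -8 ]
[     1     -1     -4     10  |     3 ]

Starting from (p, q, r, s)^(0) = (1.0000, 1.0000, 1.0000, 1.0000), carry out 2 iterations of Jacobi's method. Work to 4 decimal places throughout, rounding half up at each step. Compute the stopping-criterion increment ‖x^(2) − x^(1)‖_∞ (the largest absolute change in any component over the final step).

0.5727

Iteration 1:
  p = (3 - (1)·1.0000 - (4)·1.0000 - (2)·1.0000) / (10) = -0.4000
  q = (8 - (-4)·1.0000 - (4)·1.0000 - (-4)·1.0000) / (15) = 0.8000
  r = (-8 - (-4)·1.0000 - (-2)·1.0000 - (-1)·1.0000) / (11) = -0.0909
  s = (3 - (1)·1.0000 - (-1)·1.0000 - (-4)·1.0000) / (10) = 0.7000
Iteration 2:
  p = (3 - (1)·0.8000 - (4)·-0.0909 - (2)·0.7000) / (10) = 0.1164
  q = (8 - (-4)·-0.4000 - (4)·-0.0909 - (-4)·0.7000) / (15) = 0.6376
  r = (-8 - (-4)·-0.4000 - (-2)·0.8000 - (-1)·0.7000) / (11) = -0.6636
  s = (3 - (1)·-0.4000 - (-1)·0.8000 - (-4)·-0.0909) / (10) = 0.3836
Change: (0.5164, -0.1624, -0.5727, -0.3164) → max |·| = 0.5727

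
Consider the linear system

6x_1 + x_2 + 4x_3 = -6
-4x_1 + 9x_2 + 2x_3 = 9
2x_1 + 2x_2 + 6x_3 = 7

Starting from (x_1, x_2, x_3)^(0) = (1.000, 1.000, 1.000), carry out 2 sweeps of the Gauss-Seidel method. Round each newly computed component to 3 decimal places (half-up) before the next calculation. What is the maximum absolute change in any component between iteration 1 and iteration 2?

Iteration 1:
  x_1 = (-6 - (1)·1.000 - (4)·1.000) / (6) = -1.833
  x_2 = (9 - (-4)·-1.833 - (2)·1.000) / (9) = -0.037
  x_3 = (7 - (2)·-1.833 - (2)·-0.037) / (6) = 1.790
Iteration 2:
  x_1 = (-6 - (1)·-0.037 - (4)·1.790) / (6) = -2.187
  x_2 = (9 - (-4)·-2.187 - (2)·1.790) / (9) = -0.370
  x_3 = (7 - (2)·-2.187 - (2)·-0.370) / (6) = 2.019
Change: (-0.354, -0.333, 0.229) → max |·| = 0.354

0.354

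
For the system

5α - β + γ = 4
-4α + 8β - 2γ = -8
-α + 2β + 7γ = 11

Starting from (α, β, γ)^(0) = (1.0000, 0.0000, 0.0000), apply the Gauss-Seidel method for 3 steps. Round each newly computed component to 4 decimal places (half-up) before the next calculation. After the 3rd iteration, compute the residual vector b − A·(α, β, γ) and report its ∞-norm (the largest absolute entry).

Iteration 1:
  α = (4 - (-1)·0.0000 - (1)·0.0000) / (5) = 0.8000
  β = (-8 - (-4)·0.8000 - (-2)·0.0000) / (8) = -0.6000
  γ = (11 - (-1)·0.8000 - (2)·-0.6000) / (7) = 1.8571
Iteration 2:
  α = (4 - (-1)·-0.6000 - (1)·1.8571) / (5) = 0.3086
  β = (-8 - (-4)·0.3086 - (-2)·1.8571) / (8) = -0.3814
  γ = (11 - (-1)·0.3086 - (2)·-0.3814) / (7) = 1.7245
Iteration 3:
  α = (4 - (-1)·-0.3814 - (1)·1.7245) / (5) = 0.3788
  β = (-8 - (-4)·0.3788 - (-2)·1.7245) / (8) = -0.3795
  γ = (11 - (-1)·0.3788 - (2)·-0.3795) / (7) = 1.7340
Residual b − A·x = (-0.0075, 0.0192, -0.0002); ∞-norm = 0.0192

0.0192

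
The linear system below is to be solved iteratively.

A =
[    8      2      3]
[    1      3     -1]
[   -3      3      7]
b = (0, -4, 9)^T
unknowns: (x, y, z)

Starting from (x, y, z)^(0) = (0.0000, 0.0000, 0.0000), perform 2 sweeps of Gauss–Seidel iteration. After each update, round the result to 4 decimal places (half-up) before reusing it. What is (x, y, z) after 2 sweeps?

(-0.3631, -0.5933, 1.3844)

Iteration 1:
  x = (0 - (2)·0.0000 - (3)·0.0000) / (8) = 0.0000
  y = (-4 - (1)·0.0000 - (-1)·0.0000) / (3) = -1.3333
  z = (9 - (-3)·0.0000 - (3)·-1.3333) / (7) = 1.8571
Iteration 2:
  x = (0 - (2)·-1.3333 - (3)·1.8571) / (8) = -0.3631
  y = (-4 - (1)·-0.3631 - (-1)·1.8571) / (3) = -0.5933
  z = (9 - (-3)·-0.3631 - (3)·-0.5933) / (7) = 1.3844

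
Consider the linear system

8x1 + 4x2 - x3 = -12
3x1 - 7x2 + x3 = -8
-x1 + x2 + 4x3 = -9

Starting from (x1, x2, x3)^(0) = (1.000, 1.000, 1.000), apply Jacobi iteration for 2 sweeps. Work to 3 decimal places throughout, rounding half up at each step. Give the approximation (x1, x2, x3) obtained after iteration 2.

Iteration 1:
  x1 = (-12 - (4)·1.000 - (-1)·1.000) / (8) = -1.875
  x2 = (-8 - (3)·1.000 - (1)·1.000) / (-7) = 1.714
  x3 = (-9 - (-1)·1.000 - (1)·1.000) / (4) = -2.250
Iteration 2:
  x1 = (-12 - (4)·1.714 - (-1)·-2.250) / (8) = -2.638
  x2 = (-8 - (3)·-1.875 - (1)·-2.250) / (-7) = 0.018
  x3 = (-9 - (-1)·-1.875 - (1)·1.714) / (4) = -3.147

(-2.638, 0.018, -3.147)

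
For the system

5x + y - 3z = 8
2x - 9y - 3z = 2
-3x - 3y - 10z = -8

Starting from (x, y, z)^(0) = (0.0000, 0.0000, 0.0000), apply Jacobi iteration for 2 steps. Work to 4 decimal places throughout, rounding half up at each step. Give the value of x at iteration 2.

2.1244

Iteration 1:
  x = (8 - (1)·0.0000 - (-3)·0.0000) / (5) = 1.6000
  y = (2 - (2)·0.0000 - (-3)·0.0000) / (-9) = -0.2222
  z = (-8 - (-3)·0.0000 - (-3)·0.0000) / (-10) = 0.8000
Iteration 2:
  x = (8 - (1)·-0.2222 - (-3)·0.8000) / (5) = 2.1244
  y = (2 - (2)·1.6000 - (-3)·0.8000) / (-9) = -0.1333
  z = (-8 - (-3)·1.6000 - (-3)·-0.2222) / (-10) = 0.3867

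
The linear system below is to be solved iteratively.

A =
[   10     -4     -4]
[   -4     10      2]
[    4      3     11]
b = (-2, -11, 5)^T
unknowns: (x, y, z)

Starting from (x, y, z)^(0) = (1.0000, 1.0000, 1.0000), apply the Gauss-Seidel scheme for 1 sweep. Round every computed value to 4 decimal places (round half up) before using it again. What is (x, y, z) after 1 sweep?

Iteration 1:
  x = (-2 - (-4)·1.0000 - (-4)·1.0000) / (10) = 0.6000
  y = (-11 - (-4)·0.6000 - (2)·1.0000) / (10) = -1.0600
  z = (5 - (4)·0.6000 - (3)·-1.0600) / (11) = 0.5255

(0.6000, -1.0600, 0.5255)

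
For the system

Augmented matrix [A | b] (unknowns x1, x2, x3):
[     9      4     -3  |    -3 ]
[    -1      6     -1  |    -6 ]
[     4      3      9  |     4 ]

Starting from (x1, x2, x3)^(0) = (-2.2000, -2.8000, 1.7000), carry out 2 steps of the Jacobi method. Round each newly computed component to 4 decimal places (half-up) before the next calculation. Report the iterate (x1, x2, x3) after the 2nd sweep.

(0.9333, -0.3611, 0.1487)

Iteration 1:
  x1 = (-3 - (4)·-2.8000 - (-3)·1.7000) / (9) = 1.4778
  x2 = (-6 - (-1)·-2.2000 - (-1)·1.7000) / (6) = -1.0833
  x3 = (4 - (4)·-2.2000 - (3)·-2.8000) / (9) = 2.3556
Iteration 2:
  x1 = (-3 - (4)·-1.0833 - (-3)·2.3556) / (9) = 0.9333
  x2 = (-6 - (-1)·1.4778 - (-1)·2.3556) / (6) = -0.3611
  x3 = (4 - (4)·1.4778 - (3)·-1.0833) / (9) = 0.1487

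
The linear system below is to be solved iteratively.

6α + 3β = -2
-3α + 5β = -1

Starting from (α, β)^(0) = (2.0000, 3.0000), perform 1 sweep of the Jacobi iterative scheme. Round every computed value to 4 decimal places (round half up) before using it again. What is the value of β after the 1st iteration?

1.0000

Iteration 1:
  α = (-2 - (3)·3.0000) / (6) = -1.8333
  β = (-1 - (-3)·2.0000) / (5) = 1.0000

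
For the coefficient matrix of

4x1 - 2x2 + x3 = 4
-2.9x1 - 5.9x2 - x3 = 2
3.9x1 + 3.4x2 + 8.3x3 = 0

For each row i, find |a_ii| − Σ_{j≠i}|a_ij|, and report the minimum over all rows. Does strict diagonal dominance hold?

row 1: |4| − (2+1) = 1
row 2: |-5.9| − (2.9+1) = 2
row 3: |8.3| − (3.9+3.4) = 1
minimum over rows = 1 → strictly diagonally dominant (convergence guaranteed)

1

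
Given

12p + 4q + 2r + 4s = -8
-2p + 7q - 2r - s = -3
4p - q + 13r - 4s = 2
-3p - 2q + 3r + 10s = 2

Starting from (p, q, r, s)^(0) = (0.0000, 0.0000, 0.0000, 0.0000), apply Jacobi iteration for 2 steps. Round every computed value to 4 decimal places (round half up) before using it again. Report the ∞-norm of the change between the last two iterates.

Iteration 1:
  p = (-8 - (4)·0.0000 - (2)·0.0000 - (4)·0.0000) / (12) = -0.6667
  q = (-3 - (-2)·0.0000 - (-2)·0.0000 - (-1)·0.0000) / (7) = -0.4286
  r = (2 - (4)·0.0000 - (-1)·0.0000 - (-4)·0.0000) / (13) = 0.1538
  s = (2 - (-3)·0.0000 - (-2)·0.0000 - (3)·0.0000) / (10) = 0.2000
Iteration 2:
  p = (-8 - (4)·-0.4286 - (2)·0.1538 - (4)·0.2000) / (12) = -0.6161
  q = (-3 - (-2)·-0.6667 - (-2)·0.1538 - (-1)·0.2000) / (7) = -0.5465
  r = (2 - (4)·-0.6667 - (-1)·-0.4286 - (-4)·0.2000) / (13) = 0.3876
  s = (2 - (-3)·-0.6667 - (-2)·-0.4286 - (3)·0.1538) / (10) = -0.1319
Change: (0.0506, -0.1179, 0.2338, -0.3319) → max |·| = 0.3319

0.3319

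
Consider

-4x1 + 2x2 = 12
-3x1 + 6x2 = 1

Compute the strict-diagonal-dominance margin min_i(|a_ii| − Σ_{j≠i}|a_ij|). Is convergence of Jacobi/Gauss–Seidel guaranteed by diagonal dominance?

2

row 1: |-4| − (2) = 2
row 2: |6| − (3) = 3
minimum over rows = 2 → strictly diagonally dominant (convergence guaranteed)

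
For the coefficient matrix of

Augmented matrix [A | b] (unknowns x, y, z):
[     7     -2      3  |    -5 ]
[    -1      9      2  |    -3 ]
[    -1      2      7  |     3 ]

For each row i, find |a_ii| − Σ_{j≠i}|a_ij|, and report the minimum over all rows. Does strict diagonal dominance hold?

2

row 1: |7| − (2+3) = 2
row 2: |9| − (1+2) = 6
row 3: |7| − (1+2) = 4
minimum over rows = 2 → strictly diagonally dominant (convergence guaranteed)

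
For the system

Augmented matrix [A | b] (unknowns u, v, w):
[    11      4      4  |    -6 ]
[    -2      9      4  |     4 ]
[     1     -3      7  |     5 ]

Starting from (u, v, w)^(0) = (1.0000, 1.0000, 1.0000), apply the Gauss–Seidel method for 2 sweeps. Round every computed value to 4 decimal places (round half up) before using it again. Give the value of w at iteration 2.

Iteration 1:
  u = (-6 - (4)·1.0000 - (4)·1.0000) / (11) = -1.2727
  v = (4 - (-2)·-1.2727 - (4)·1.0000) / (9) = -0.2828
  w = (5 - (1)·-1.2727 - (-3)·-0.2828) / (7) = 0.7749
Iteration 2:
  u = (-6 - (4)·-0.2828 - (4)·0.7749) / (11) = -0.7244
  v = (4 - (-2)·-0.7244 - (4)·0.7749) / (9) = -0.0609
  w = (5 - (1)·-0.7244 - (-3)·-0.0609) / (7) = 0.7917

0.7917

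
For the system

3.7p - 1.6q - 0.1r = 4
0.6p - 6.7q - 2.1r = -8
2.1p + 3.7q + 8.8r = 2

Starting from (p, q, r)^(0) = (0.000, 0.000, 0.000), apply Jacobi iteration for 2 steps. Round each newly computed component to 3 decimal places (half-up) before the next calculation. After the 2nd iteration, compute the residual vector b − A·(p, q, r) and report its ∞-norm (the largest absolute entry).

1.908

Iteration 1:
  p = (4 - (-1.6)·0.000 - (-0.1)·0.000) / (3.7) = 1.081
  q = (-8 - (0.6)·0.000 - (-2.1)·0.000) / (-6.7) = 1.194
  r = (2 - (2.1)·0.000 - (3.7)·0.000) / (8.8) = 0.227
Iteration 2:
  p = (4 - (-1.6)·1.194 - (-0.1)·0.227) / (3.7) = 1.604
  q = (-8 - (0.6)·1.081 - (-2.1)·0.227) / (-6.7) = 1.220
  r = (2 - (2.1)·1.081 - (3.7)·1.194) / (8.8) = -0.533
Residual b − A·x = (-0.036, -1.908, -1.192); ∞-norm = 1.908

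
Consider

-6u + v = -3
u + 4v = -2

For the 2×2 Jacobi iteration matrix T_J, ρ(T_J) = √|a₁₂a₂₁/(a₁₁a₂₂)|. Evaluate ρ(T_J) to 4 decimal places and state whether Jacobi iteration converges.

a₁₂a₂₁/(a₁₁a₂₂) = (1)·(1) / ((-6)·(4)) = -0.041667
ρ = √|-0.041667| = √0.041667 = 0.2041
ρ < 1, so Jacobi converges

0.2041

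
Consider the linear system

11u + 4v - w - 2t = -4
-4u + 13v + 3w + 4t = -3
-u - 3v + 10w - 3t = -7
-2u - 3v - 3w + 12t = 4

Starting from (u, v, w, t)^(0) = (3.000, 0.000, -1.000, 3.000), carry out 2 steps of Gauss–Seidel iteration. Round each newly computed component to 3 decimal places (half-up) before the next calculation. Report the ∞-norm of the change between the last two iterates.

Iteration 1:
  u = (-4 - (4)·0.000 - (-1)·-1.000 - (-2)·3.000) / (11) = 0.091
  v = (-3 - (-4)·0.091 - (3)·-1.000 - (4)·3.000) / (13) = -0.895
  w = (-7 - (-1)·0.091 - (-3)·-0.895 - (-3)·3.000) / (10) = -0.059
  t = (4 - (-2)·0.091 - (-3)·-0.895 - (-3)·-0.059) / (12) = 0.110
Iteration 2:
  u = (-4 - (4)·-0.895 - (-1)·-0.059 - (-2)·0.110) / (11) = -0.024
  v = (-3 - (-4)·-0.024 - (3)·-0.059 - (4)·0.110) / (13) = -0.258
  w = (-7 - (-1)·-0.024 - (-3)·-0.258 - (-3)·0.110) / (10) = -0.747
  t = (4 - (-2)·-0.024 - (-3)·-0.258 - (-3)·-0.747) / (12) = 0.078
Change: (-0.115, 0.637, -0.688, -0.032) → max |·| = 0.688

0.688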